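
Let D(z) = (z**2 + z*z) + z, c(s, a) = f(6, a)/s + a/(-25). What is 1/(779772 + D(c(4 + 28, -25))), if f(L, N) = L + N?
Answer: 512/399243641 ≈ 1.2824e-6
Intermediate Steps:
c(s, a) = -a/25 + (6 + a)/s (c(s, a) = (6 + a)/s + a/(-25) = (6 + a)/s + a*(-1/25) = (6 + a)/s - a/25 = -a/25 + (6 + a)/s)
D(z) = z + 2*z**2 (D(z) = (z**2 + z**2) + z = 2*z**2 + z = z + 2*z**2)
1/(779772 + D(c(4 + 28, -25))) = 1/(779772 + ((6 - 25 - 1/25*(-25)*(4 + 28))/(4 + 28))*(1 + 2*((6 - 25 - 1/25*(-25)*(4 + 28))/(4 + 28)))) = 1/(779772 + ((6 - 25 - 1/25*(-25)*32)/32)*(1 + 2*((6 - 25 - 1/25*(-25)*32)/32))) = 1/(779772 + ((6 - 25 + 32)/32)*(1 + 2*((6 - 25 + 32)/32))) = 1/(779772 + ((1/32)*13)*(1 + 2*((1/32)*13))) = 1/(779772 + 13*(1 + 2*(13/32))/32) = 1/(779772 + 13*(1 + 13/16)/32) = 1/(779772 + (13/32)*(29/16)) = 1/(779772 + 377/512) = 1/(399243641/512) = 512/399243641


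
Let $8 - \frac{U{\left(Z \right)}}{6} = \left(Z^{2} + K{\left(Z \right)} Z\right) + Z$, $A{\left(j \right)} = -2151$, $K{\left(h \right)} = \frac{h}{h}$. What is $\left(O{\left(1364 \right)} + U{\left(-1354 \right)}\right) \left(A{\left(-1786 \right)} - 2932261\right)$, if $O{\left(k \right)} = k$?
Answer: $32226405105232$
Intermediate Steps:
$K{\left(h \right)} = 1$
$U{\left(Z \right)} = 48 - 12 Z - 6 Z^{2}$ ($U{\left(Z \right)} = 48 - 6 \left(\left(Z^{2} + 1 Z\right) + Z\right) = 48 - 6 \left(\left(Z^{2} + Z\right) + Z\right) = 48 - 6 \left(\left(Z + Z^{2}\right) + Z\right) = 48 - 6 \left(Z^{2} + 2 Z\right) = 48 - \left(6 Z^{2} + 12 Z\right) = 48 - 12 Z - 6 Z^{2}$)
$\left(O{\left(1364 \right)} + U{\left(-1354 \right)}\right) \left(A{\left(-1786 \right)} - 2932261\right) = \left(1364 - \left(-16296 + 10999896\right)\right) \left(-2151 - 2932261\right) = \left(1364 + \left(48 + 16248 - 10999896\right)\right) \left(-2934412\right) = \left(1364 - 10983600\right) \left(-2934412\right) = \left(-10982236\right) \left(-2934412\right) = 32226405105232$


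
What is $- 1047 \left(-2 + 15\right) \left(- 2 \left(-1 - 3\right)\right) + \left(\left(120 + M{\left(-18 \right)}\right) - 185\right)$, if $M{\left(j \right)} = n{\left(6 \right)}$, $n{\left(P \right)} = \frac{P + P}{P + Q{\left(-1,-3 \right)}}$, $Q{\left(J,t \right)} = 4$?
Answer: $- \frac{544759}{5} \approx -1.0895 \cdot 10^{5}$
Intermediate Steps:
$n{\left(P \right)} = \frac{2 P}{4 + P}$ ($n{\left(P \right)} = \frac{P + P}{P + 4} = \frac{2 P}{4 + P}$)
$M{\left(j \right)} = \frac{6}{5}$ ($M{\left(j \right)} = 2 \cdot 6 \frac{1}{4 + 6} = 2 \cdot 6 \cdot \frac{1}{10} = \frac{6}{5}$)
$- 1047 \left(-2 + 15\right) \left(- 2 \left(-1 - 3\right)\right) + \left(\left(120 + M{\left(-18 \right)}\right) - 185\right) = - 1047 \left(-2 + 15\right) \left(- 2 \left(-1 - 3\right)\right) + \left(\left(120 + \frac{6}{5}\right) - 185\right) = - 1047 \cdot 13 \left(\left(-2\right) \left(-4\right)\right) + \left(\frac{606}{5} - 185\right) = - 1047 \cdot 13 \cdot 8 - \frac{319}{5} = \left(-1047\right) 104 - \frac{319}{5} = -108888 - \frac{319}{5} = - \frac{544759}{5}$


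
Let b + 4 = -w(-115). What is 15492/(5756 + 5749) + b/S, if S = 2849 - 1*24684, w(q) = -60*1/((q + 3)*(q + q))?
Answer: 29049879427/21570709160 ≈ 1.3467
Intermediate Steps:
w(q) = -30/(q*(3 + q)) (w(q) = -60*1/(2*q*(3 + q)) = -30/(q*(3 + q)))
S = -21835 (S = 2849 - 24684 = -21835)
b = -5149/1288 (b = -4 - (-30)/((-115)*(3 - 115)) = -4 - (-30)*(-1)/(115*(-112)) = -4 - (-30)*(-1)*(-1)/(115*112) = -4 - 1*(-3/1288) = -4 + 3/1288 = -5149/1288 ≈ -3.9977)
15492/(5756 + 5749) + b/S = 15492/(5756 + 5749) - 5149/1288/(-21835) = 15492/11505 - 5149/1288*(-1/21835) = 15492*(1/11505) + 5149/28123480 = 5164/3835 + 5149/28123480 = 29049879427/21570709160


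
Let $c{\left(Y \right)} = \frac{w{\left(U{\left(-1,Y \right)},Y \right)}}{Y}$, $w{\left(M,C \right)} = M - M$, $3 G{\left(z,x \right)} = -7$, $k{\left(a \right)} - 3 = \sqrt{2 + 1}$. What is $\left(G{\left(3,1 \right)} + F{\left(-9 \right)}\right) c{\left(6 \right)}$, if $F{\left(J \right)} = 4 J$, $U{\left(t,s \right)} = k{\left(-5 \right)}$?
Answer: $0$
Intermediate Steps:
$k{\left(a \right)} = 3 + \sqrt{3}$ ($k{\left(a \right)} = 3 + \sqrt{2 + 1} = 3 + \sqrt{3}$)
$U{\left(t,s \right)} = 3 + \sqrt{3}$
$G{\left(z,x \right)} = - \frac{7}{3}$ ($G{\left(z,x \right)} = \frac{1}{3} \left(-7\right) = - \frac{7}{3}$)
$w{\left(M,C \right)} = 0$
$c{\left(Y \right)} = 0$ ($c{\left(Y \right)} = \frac{0}{Y} = 0$)
$\left(G{\left(3,1 \right)} + F{\left(-9 \right)}\right) c{\left(6 \right)} = \left(- \frac{7}{3} + 4 \left(-9\right)\right) 0 = \left(- \frac{7}{3} - 36\right) 0 = \left(- \frac{115}{3}\right) 0 = 0$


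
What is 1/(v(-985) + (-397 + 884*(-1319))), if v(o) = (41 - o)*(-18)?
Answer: -1/1184861 ≈ -8.4398e-7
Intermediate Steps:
v(o) = -738 + 18*o
1/(v(-985) + (-397 + 884*(-1319))) = 1/((-738 + 18*(-985)) + (-397 + 884*(-1319))) = 1/((-738 - 17730) + (-397 - 1165996)) = 1/(-18468 - 1166393) = 1/(-1184861) = -1/1184861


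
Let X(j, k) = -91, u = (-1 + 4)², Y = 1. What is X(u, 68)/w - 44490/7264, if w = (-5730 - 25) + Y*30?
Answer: -127022113/20793200 ≈ -6.1088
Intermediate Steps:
u = 9 (u = 3² = 9)
w = -5725 (w = (-5730 - 25) + 1*30 = -5755 + 30 = -5725)
X(u, 68)/w - 44490/7264 = -91/(-5725) - 44490/7264 = -91*(-1/5725) - 44490*1/7264 = 91/5725 - 22245/3632 = -127022113/20793200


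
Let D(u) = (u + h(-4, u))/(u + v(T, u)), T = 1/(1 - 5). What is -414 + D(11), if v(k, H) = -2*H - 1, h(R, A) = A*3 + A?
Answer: -5023/12 ≈ -418.58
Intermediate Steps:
h(R, A) = 4*A (h(R, A) = 3*A + A = 4*A)
T = -¼ (T = 1/(-4) = -¼ ≈ -0.25000)
v(k, H) = -1 - 2*H
D(u) = 5*u/(-1 - u) (D(u) = (u + 4*u)/(u + (-1 - 2*u)) = (5*u)/(-1 - u) = 5*u/(-1 - u))
-414 + D(11) = -414 + 5*11/(-1 - 1*11) = -414 + 5*11/(-1 - 11) = -414 + 5*11/(-12) = -414 + 5*11*(-1/12) = -414 - 55/12 = -5023/12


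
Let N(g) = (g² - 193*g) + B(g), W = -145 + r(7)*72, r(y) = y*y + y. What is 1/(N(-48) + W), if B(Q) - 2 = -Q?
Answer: 1/15505 ≈ 6.4495e-5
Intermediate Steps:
B(Q) = 2 - Q
r(y) = y + y² (r(y) = y² + y = y + y²)
W = 3887 (W = -145 + (7*(1 + 7))*72 = -145 + (7*8)*72 = -145 + 56*72 = -145 + 4032 = 3887)
N(g) = 2 + g² - 194*g (N(g) = (g² - 193*g) + (2 - g) = 2 + g² - 194*g)
1/(N(-48) + W) = 1/((2 + (-48)² - 194*(-48)) + 3887) = 1/((2 + 2304 + 9312) + 3887) = 1/(11618 + 3887) = 1/15505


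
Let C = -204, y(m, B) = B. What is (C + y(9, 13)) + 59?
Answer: -132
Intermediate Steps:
(C + y(9, 13)) + 59 = (-204 + 13) + 59 = -191 + 59 = -132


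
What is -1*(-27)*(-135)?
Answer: -3645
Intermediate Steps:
-1*(-27)*(-135) = 27*(-135) = -3645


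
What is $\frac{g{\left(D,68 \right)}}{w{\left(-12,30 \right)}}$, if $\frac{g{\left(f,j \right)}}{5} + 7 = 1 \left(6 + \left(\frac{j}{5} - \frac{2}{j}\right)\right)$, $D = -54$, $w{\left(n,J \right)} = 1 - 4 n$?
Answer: $\frac{2137}{1666} \approx 1.2827$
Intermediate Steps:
$g{\left(f,j \right)} = -5 + j - \frac{10}{j}$ ($g{\left(f,j \right)} = -35 + 5 \cdot 1 \left(6 + \left(\frac{j}{5} - \frac{2}{j}\right)\right) = -35 + 5 \cdot 1 \left(6 + \left(- \frac{2}{j} + \frac{j}{5}\right)\right) = -35 + 5 \cdot 1 \left(6 - \frac{2}{j} + \frac{j}{5}\right) = -35 + 5 \left(6 - \frac{2}{j} + \frac{j}{5}\right) = -35 + \left(30 + j - \frac{10}{j}\right) = -5 + j - \frac{10}{j}$)
$\frac{g{\left(D,68 \right)}}{w{\left(-12,30 \right)}} = \frac{-5 + 68 - \frac{10}{68}}{1 - -48} = \frac{-5 + 68 - \frac{5}{34}}{1 + 48} = \frac{-5 + 68 - \frac{5}{34}}{49} = \frac{2137}{34} \cdot \frac{1}{49} = \frac{2137}{1666}$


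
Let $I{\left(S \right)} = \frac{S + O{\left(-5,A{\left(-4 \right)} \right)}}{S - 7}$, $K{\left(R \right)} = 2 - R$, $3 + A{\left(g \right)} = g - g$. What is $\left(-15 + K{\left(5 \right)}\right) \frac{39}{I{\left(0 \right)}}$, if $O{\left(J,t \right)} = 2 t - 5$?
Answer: $- \frac{4914}{11} \approx -446.73$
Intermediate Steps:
$A{\left(g \right)} = -3$ ($A{\left(g \right)} = -3 + \left(g - g\right) = -3 + 0 = -3$)
$O{\left(J,t \right)} = -5 + 2 t$
$I{\left(S \right)} = \frac{-11 + S}{-7 + S}$ ($I{\left(S \right)} = \frac{S + \left(-5 + 2 \left(-3\right)\right)}{S - 7} = \frac{S - 11}{-7 + S} = \frac{-11 + S}{-7 + S}$)
$\left(-15 + K{\left(5 \right)}\right) \frac{39}{I{\left(0 \right)}} = \left(-15 + \left(2 - 5\right)\right) \frac{39}{\frac{1}{-7 + 0} \left(-11 + 0\right)} = \left(-15 + \left(2 - 5\right)\right) \frac{39}{\frac{1}{-7} \left(-11\right)} = \left(-15 - 3\right) \frac{39}{\left(- \frac{1}{7}\right) \left(-11\right)} = - 18 \frac{39}{\frac{11}{7}} = - 18 \cdot 39 \cdot \frac{7}{11} = \left(-18\right) \frac{273}{11} = - \frac{4914}{11}$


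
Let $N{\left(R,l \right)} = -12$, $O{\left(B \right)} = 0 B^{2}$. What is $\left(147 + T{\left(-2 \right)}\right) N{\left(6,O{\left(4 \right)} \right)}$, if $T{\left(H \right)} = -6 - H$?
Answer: $-1716$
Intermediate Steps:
$O{\left(B \right)} = 0$
$\left(147 + T{\left(-2 \right)}\right) N{\left(6,O{\left(4 \right)} \right)} = \left(147 - 4\right) \left(-12\right) = 143 \left(-12\right) = -1716$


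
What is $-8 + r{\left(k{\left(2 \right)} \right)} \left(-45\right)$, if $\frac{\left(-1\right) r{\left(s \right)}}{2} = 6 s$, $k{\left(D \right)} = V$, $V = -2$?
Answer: $-1088$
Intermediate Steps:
$k{\left(D \right)} = -2$
$r{\left(s \right)} = - 12 s$ ($r{\left(s \right)} = - 2 \cdot 6 s = - 12 s$)
$-8 + r{\left(k{\left(2 \right)} \right)} \left(-45\right) = -8 + \left(-12\right) \left(-2\right) \left(-45\right) = -8 + 24 \left(-45\right) = -8 - 1080 = -1088$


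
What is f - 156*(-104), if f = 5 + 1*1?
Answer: 16230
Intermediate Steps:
f = 6 (f = 5 + 1 = 6)
f - 156*(-104) = 6 - 156*(-104) = 6 + 16224 = 16230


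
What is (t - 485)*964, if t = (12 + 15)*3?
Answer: -389456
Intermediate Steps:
t = 81 (t = 27*3 = 81)
(t - 485)*964 = (81 - 485)*964 = -404*964 = -389456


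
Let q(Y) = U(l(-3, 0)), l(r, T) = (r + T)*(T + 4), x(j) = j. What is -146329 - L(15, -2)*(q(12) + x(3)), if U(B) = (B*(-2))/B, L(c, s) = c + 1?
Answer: -146345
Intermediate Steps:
l(r, T) = (4 + T)*(T + r) (l(r, T) = (T + r)*(4 + T) = (4 + T)*(T + r))
L(c, s) = 1 + c
U(B) = -2 (U(B) = (-2*B)/B = -2)
q(Y) = -2
-146329 - L(15, -2)*(q(12) + x(3)) = -146329 - (1 + 15)*(-2 + 3) = -146329 - 16 = -146345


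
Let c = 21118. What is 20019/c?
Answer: 20019/21118 ≈ 0.94796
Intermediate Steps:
20019/c = 20019/21118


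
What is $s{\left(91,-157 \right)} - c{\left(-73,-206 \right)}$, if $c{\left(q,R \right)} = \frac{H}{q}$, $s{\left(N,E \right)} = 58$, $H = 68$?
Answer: $\frac{4302}{73} \approx 58.932$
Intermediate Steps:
$c{\left(q,R \right)} = \frac{68}{q}$
$s{\left(91,-157 \right)} - c{\left(-73,-206 \right)} = 58 - \frac{68}{-73} = 58 - 68 \left(- \frac{1}{73}\right) = 58 - - \frac{68}{73} = 58 + \frac{68}{73} = \frac{4302}{73}$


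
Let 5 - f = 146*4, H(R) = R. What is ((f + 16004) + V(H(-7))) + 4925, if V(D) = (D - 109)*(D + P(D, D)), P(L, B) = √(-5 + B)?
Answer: 21162 - 232*I*√3 ≈ 21162.0 - 401.84*I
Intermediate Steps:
f = -579 (f = 5 - 146*4 = 5 - 1*584 = 5 - 584 = -579)
V(D) = (-109 + D)*(D + √(-5 + D)) (V(D) = (D - 109)*(D + √(-5 + D)) = (-109 + D)*(D + √(-5 + D)))
((f + 16004) + V(H(-7))) + 4925 = ((-579 + 16004) + ((-7)² - 109*(-7) - 109*√(-5 - 7) - 7*√(-5 - 7))) + 4925 = (15425 + (49 + 763 - 218*I*√3 - 14*I*√3)) + 4925 = (15425 + (812 - 232*I*√3)) + 4925 = (16237 - 232*I*√3) + 4925 = 21162 - 232*I*√3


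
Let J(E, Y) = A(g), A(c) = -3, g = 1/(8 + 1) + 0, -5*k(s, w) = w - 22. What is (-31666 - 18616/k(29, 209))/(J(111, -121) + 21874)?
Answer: -5828462/4089877 ≈ -1.4251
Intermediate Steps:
k(s, w) = 22/5 - w/5 (k(s, w) = -(w - 22)/5 = -(-22 + w)/5 = 22/5 - w/5)
g = 1/9 (g = 1/9 + 0 = 1/9 ≈ 0.11111)
J(E, Y) = -3
(-31666 - 18616/k(29, 209))/(J(111, -121) + 21874) = (-31666 - 18616/(22/5 - 1/5*209))/(-3 + 21874) = (-31666 - 18616/(22/5 - 209/5))/21871 = (-31666 - 18616/(-187/5))*(1/21871) = (-31666 - 18616*(-5/187))*(1/21871) = (-31666 + 93080/187)*(1/21871) = -5828462/187*1/21871 = -5828462/4089877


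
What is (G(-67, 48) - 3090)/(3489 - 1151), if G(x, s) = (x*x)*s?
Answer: 106191/1169 ≈ 90.839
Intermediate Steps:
G(x, s) = s*x² (G(x, s) = x²*s = s*x²)
(G(-67, 48) - 3090)/(3489 - 1151) = (48*(-67)² - 3090)/(3489 - 1151) = (48*4489 - 3090)/2338 = (215472 - 3090)*(1/2338) = 212382*(1/2338) = 106191/1169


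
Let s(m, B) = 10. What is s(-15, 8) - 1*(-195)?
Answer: 205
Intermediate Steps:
s(-15, 8) - 1*(-195) = 10 - 1*(-195) = 10 + 195 = 205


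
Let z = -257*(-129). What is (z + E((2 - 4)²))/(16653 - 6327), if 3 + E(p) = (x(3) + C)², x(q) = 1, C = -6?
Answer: 33175/10326 ≈ 3.2128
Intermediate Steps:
z = 33153
E(p) = 22 (E(p) = -3 + (1 - 6)² = -3 + (-5)² = -3 + 25 = 22)
(z + E((2 - 4)²))/(16653 - 6327) = (33153 + 22)/(16653 - 6327) = 33175/10326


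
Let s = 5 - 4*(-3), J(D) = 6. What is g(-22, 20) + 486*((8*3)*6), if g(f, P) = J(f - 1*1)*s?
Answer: 70086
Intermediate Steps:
s = 17 (s = 5 + 12 = 17)
g(f, P) = 102 (g(f, P) = 6*17 = 102)
g(-22, 20) + 486*((8*3)*6) = 102 + 486*((8*3)*6) = 102 + 486*(24*6) = 102 + 486*144 = 102 + 69984 = 70086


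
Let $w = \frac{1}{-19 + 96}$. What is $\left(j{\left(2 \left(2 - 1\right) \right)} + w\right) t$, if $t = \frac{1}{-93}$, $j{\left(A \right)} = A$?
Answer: $- \frac{5}{231} \approx -0.021645$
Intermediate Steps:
$w = \frac{1}{77} \approx 0.012987$
$t = - \frac{1}{93} \approx -0.010753$
$\left(j{\left(2 \left(2 - 1\right) \right)} + w\right) t = \left(2 \left(2 - 1\right) + \frac{1}{77}\right) \left(- \frac{1}{93}\right) = \left(2 \cdot 1 + \frac{1}{77}\right) \left(- \frac{1}{93}\right) = \left(2 + \frac{1}{77}\right) \left(- \frac{1}{93}\right) = \frac{155}{77} \left(- \frac{1}{93}\right) = - \frac{5}{231}$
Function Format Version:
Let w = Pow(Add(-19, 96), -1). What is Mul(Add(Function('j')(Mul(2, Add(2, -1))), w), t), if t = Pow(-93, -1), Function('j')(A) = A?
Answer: Rational(-5, 231) ≈ -0.021645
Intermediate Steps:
w = Rational(1, 77) (w = Pow(77, -1) = Rational(1, 77) ≈ 0.012987)
t = Rational(-1, 93) ≈ -0.010753
Mul(Add(Function('j')(Mul(2, Add(2, -1))), w), t) = Mul(Add(Mul(2, Add(2, -1)), Rational(1, 77)), Rational(-1, 93)) = Mul(Add(Mul(2, 1), Rational(1, 77)), Rational(-1, 93)) = Mul(Add(2, Rational(1, 77)), Rational(-1, 93)) = Mul(Rational(155, 77), Rational(-1, 93)) = Rational(-5, 231)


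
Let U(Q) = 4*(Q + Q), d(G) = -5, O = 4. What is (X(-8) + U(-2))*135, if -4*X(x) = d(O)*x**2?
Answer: 8640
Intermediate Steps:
X(x) = 5*x**2/4 (X(x) = -(-5)*x**2/4 = 5*x**2/4)
U(Q) = 8*Q (U(Q) = 4*(2*Q) = 8*Q)
(X(-8) + U(-2))*135 = ((5/4)*(-8)**2 + 8*(-2))*135 = ((5/4)*64 - 16)*135 = (80 - 16)*135 = 64*135 = 8640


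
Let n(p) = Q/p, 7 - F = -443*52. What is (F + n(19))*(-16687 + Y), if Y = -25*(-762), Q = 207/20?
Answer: 20691720561/380 ≈ 5.4452e+7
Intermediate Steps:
F = 23043 (F = 7 - (-443)*52 = 7 - 1*(-23036) = 7 + 23036 = 23043)
Q = 207/20 (Q = 207*(1/20) = 207/20 ≈ 10.350)
n(p) = 207/(20*p)
Y = 19050
(F + n(19))*(-16687 + Y) = (23043 + (207/20)/19)*(-16687 + 19050) = (23043 + (207/20)*(1/19))*2363 = (23043 + 207/380)*2363 = (8756547/380)*2363 = 20691720561/380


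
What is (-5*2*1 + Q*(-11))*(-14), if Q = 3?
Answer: 602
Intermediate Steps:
(-5*2*1 + Q*(-11))*(-14) = (-5*2*1 + 3*(-11))*(-14) = (-10*1 - 33)*(-14) = (-10 - 33)*(-14) = -43*(-14) = 602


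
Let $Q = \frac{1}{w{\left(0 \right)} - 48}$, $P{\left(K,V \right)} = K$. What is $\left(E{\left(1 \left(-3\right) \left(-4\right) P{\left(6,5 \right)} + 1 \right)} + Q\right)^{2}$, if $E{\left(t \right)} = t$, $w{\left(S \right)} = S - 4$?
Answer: $\frac{14402025}{2704} \approx 5326.2$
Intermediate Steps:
$w{\left(S \right)} = -4 + S$
$Q = - \frac{1}{52}$ ($Q = \frac{1}{\left(-4 + 0\right) - 48} = \frac{1}{-4 - 48} = \frac{1}{-52} = - \frac{1}{52} \approx -0.019231$)
$\left(E{\left(1 \left(-3\right) \left(-4\right) P{\left(6,5 \right)} + 1 \right)} + Q\right)^{2} = \left(\left(1 \left(-3\right) \left(-4\right) 6 + 1\right) - \frac{1}{52}\right)^{2} = \left(\left(\left(-3\right) \left(-4\right) 6 + 1\right) - \frac{1}{52}\right)^{2} = \left(\left(12 \cdot 6 + 1\right) - \frac{1}{52}\right)^{2} = \left(\left(72 + 1\right) - \frac{1}{52}\right)^{2} = \left(73 - \frac{1}{52}\right)^{2} = \left(\frac{3795}{52}\right)^{2} = \frac{14402025}{2704}$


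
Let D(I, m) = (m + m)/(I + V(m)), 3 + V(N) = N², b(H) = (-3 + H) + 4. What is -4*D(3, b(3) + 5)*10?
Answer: -80/9 ≈ -8.8889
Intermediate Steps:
b(H) = 1 + H
V(N) = -3 + N²
D(I, m) = 2*m/(-3 + I + m²) (D(I, m) = (m + m)/(I + (-3 + m²)) = (2*m)/(-3 + I + m²) = 2*m/(-3 + I + m²))
-4*D(3, b(3) + 5)*10 = -8*((1 + 3) + 5)/(-3 + 3 + ((1 + 3) + 5)²)*10 = -8*(4 + 5)/(-3 + 3 + (4 + 5)²)*10 = -8*9/(-3 + 3 + 9²)*10 = -8*9/(-3 + 3 + 81)*10 = -8*9/81*10 = -4*2/9*10 = -8/9*10 = -80/9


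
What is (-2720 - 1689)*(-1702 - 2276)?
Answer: 17539002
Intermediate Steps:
(-2720 - 1689)*(-1702 - 2276) = -4409*(-3978) = 17539002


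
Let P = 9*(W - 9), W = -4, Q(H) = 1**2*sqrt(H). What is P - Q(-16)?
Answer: -117 - 4*I ≈ -117.0 - 4.0*I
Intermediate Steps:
Q(H) = sqrt(H) (Q(H) = 1*sqrt(H) = sqrt(H))
P = -117 (P = 9*(-4 - 9) = 9*(-13) = -117)
P - Q(-16) = -117 - sqrt(-16) = -117 - 4*I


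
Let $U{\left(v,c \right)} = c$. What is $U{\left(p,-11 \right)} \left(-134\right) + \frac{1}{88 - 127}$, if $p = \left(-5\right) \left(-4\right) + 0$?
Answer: $\frac{57485}{39} \approx 1474.0$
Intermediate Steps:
$p = 20$ ($p = 20 + 0 = 20$)
$U{\left(p,-11 \right)} \left(-134\right) + \frac{1}{88 - 127} = \left(-11\right) \left(-134\right) + \frac{1}{88 - 127} = 1474 + \frac{1}{-39} = 1474 - \frac{1}{39} = \frac{57485}{39}$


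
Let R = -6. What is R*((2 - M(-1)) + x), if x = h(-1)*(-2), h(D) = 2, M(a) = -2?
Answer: 0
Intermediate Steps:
x = -4 (x = 2*(-2) = -4)
R*((2 - M(-1)) + x) = -6*((2 - 1*(-2)) - 4) = -6*((2 + 2) - 4) = -6*(4 - 4) = -6*0 = 0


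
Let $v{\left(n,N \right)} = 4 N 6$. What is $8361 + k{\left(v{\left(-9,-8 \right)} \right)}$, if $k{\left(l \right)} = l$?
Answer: $8169$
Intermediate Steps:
$v{\left(n,N \right)} = 24 N$
$8361 + k{\left(v{\left(-9,-8 \right)} \right)} = 8361 + 24 \left(-8\right) = 8361 - 192 = 8169$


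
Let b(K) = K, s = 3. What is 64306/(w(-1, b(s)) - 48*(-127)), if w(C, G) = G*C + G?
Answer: 32153/3048 ≈ 10.549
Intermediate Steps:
w(C, G) = G + C*G (w(C, G) = C*G + G = G + C*G)
64306/(w(-1, b(s)) - 48*(-127)) = 64306/(3*(1 - 1) - 48*(-127)) = 64306/(3*0 + 6096) = 64306/(0 + 6096) = 64306/6096 = 64306*(1/6096) = 32153/3048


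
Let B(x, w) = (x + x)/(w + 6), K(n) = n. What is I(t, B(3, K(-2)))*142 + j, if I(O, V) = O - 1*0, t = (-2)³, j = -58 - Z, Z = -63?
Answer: -1131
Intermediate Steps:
j = 5 (j = -58 - 1*(-63) = -58 + 63 = 5)
B(x, w) = 2*x/(6 + w) (B(x, w) = (2*x)/(6 + w) = 2*x/(6 + w))
t = -8
I(O, V) = O (I(O, V) = O + 0 = O)
I(t, B(3, K(-2)))*142 + j = -8*142 + 5 = -1136 + 5 = -1131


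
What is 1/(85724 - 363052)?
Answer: -1/277328 ≈ -3.6058e-6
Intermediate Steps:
1/(85724 - 363052) = 1/(-277328) = -1/277328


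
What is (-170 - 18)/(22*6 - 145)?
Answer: 188/13 ≈ 14.462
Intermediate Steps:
(-170 - 18)/(22*6 - 145) = -188/(132 - 145) = -188/(-13) = -188*(-1/13) = 188/13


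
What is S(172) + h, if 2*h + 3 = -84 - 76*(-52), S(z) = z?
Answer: 4209/2 ≈ 2104.5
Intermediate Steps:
h = 3865/2 (h = -3/2 + (-84 - 76*(-52))/2 = -3/2 + (-84 + 3952)/2 = -3/2 + (1/2)*3868 = -3/2 + 1934 = 3865/2 ≈ 1932.5)
S(172) + h = 172 + 3865/2 = 4209/2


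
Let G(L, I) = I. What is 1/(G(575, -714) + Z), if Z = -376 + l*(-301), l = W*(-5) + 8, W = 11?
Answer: 1/13057 ≈ 7.6587e-5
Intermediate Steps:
l = -47 (l = 11*(-5) + 8 = -55 + 8 = -47)
Z = 13771 (Z = -376 - 47*(-301) = -376 + 14147 = 13771)
1/(G(575, -714) + Z) = 1/(-714 + 13771) = 1/13057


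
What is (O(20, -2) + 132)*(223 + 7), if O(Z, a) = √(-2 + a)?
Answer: 30360 + 460*I ≈ 30360.0 + 460.0*I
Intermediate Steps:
(O(20, -2) + 132)*(223 + 7) = (√(-2 - 2) + 132)*(223 + 7) = (√(-4) + 132)*230 = (2*I + 132)*230 = (132 + 2*I)*230 = 30360 + 460*I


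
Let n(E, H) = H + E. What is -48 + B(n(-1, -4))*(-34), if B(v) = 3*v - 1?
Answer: 496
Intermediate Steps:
n(E, H) = E + H
B(v) = -1 + 3*v
-48 + B(n(-1, -4))*(-34) = -48 + (-1 + 3*(-1 - 4))*(-34) = -48 + (-1 + 3*(-5))*(-34) = -48 + (-1 - 15)*(-34) = -48 - 16*(-34) = -48 + 544 = 496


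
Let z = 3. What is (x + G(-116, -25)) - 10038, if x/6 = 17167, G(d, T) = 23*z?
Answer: 93033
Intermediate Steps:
G(d, T) = 69 (G(d, T) = 23*3 = 69)
x = 103002 (x = 6*17167 = 103002)
(x + G(-116, -25)) - 10038 = (103002 + 69) - 10038 = 103071 - 10038 = 93033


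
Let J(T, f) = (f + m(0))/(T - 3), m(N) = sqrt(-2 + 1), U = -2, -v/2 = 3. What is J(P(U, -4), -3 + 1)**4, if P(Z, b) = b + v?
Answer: (-2 + I)**4/28561 ≈ -0.00024509 - 0.00084031*I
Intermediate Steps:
v = -6 (v = -2*3 = -6)
P(Z, b) = -6 + b (P(Z, b) = b - 6 = -6 + b)
m(N) = I (m(N) = sqrt(-1) = I)
J(T, f) = (I + f)/(-3 + T) (J(T, f) = (f + I)/(T - 3) = (I + f)/(-3 + T))
J(P(U, -4), -3 + 1)**4 = ((I + (-3 + 1))/(-3 + (-6 - 4)))**4 = ((I - 2)/(-3 - 10))**4 = ((-2 + I)/(-13))**4 = (-(-2 + I)/13)**4 = (2/13 - I/13)**4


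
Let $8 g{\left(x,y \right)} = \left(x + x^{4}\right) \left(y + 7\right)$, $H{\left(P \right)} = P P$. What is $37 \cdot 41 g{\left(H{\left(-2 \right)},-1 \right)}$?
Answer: $295815$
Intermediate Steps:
$H{\left(P \right)} = P^{2}$
$g{\left(x,y \right)} = \frac{\left(7 + y\right) \left(x + x^{4}\right)}{8}$ ($g{\left(x,y \right)} = \frac{\left(x + x^{4}\right) \left(y + 7\right)}{8} = \frac{\left(x + x^{4}\right) \left(7 + y\right)}{8} = \frac{\left(7 + y\right) \left(x + x^{4}\right)}{8}$)
$37 \cdot 41 g{\left(H{\left(-2 \right)},-1 \right)} = 37 \cdot 41 \frac{\left(-2\right)^{2} \left(7 - 1 + 7 \left(\left(-2\right)^{2}\right)^{3} - \left(\left(-2\right)^{2}\right)^{3}\right)}{8} = 1517 \cdot \frac{1}{8} \cdot 4 \left(7 - 1 + 7 \cdot 4^{3} - 4^{3}\right) = 1517 \cdot \frac{1}{8} \cdot 4 \left(7 - 1 + 7 \cdot 64 - 64\right) = 1517 \cdot \frac{1}{8} \cdot 4 \left(7 - 1 + 448 - 64\right) = 1517 \cdot \frac{1}{8} \cdot 4 \cdot 390 = 1517 \cdot 195 = 295815$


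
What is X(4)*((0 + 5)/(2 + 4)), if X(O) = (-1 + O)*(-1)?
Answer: -5/2 ≈ -2.5000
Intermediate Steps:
X(O) = 1 - O
X(4)*((0 + 5)/(2 + 4)) = (1 - 1*4)*((0 + 5)/(2 + 4)) = (1 - 4)*(5/6) = -15/6 = -3*⅚ = -5/2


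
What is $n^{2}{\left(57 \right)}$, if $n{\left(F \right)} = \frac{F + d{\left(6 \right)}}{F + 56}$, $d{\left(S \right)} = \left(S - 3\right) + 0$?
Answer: $\frac{3600}{12769} \approx 0.28193$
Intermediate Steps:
$d{\left(S \right)} = -3 + S$ ($d{\left(S \right)} = \left(-3 + S\right) + 0 = -3 + S$)
$n{\left(F \right)} = \frac{3 + F}{56 + F}$ ($n{\left(F \right)} = \frac{F + \left(-3 + 6\right)}{F + 56} = \frac{F + 3}{56 + F} = \frac{3 + F}{56 + F}$)
$n^{2}{\left(57 \right)} = \left(\frac{3 + 57}{56 + 57}\right)^{2} = \left(\frac{1}{113} \cdot 60\right)^{2} = \left(\frac{60}{113}\right)^{2} = \frac{3600}{12769}$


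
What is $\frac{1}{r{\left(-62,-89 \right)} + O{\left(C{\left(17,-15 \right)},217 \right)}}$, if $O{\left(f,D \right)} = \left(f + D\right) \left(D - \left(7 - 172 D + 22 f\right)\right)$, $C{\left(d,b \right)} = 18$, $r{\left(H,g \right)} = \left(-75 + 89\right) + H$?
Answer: $\frac{1}{8727382} \approx 1.1458 \cdot 10^{-7}$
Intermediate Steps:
$r{\left(H,g \right)} = 14 + H$
$O{\left(f,D \right)} = \left(D + f\right) \left(-7 - 22 f + 173 D\right)$ ($O{\left(f,D \right)} = \left(D + f\right) \left(D - \left(7 - 172 D + 22 f\right)\right) = \left(D + f\right) \left(-7 - 22 f + 173 D\right)$)
$\frac{1}{r{\left(-62,-89 \right)} + O{\left(C{\left(17,-15 \right)},217 \right)}} = \frac{1}{\left(14 - 62\right) - \left(1645 - 8146397 - 589806 + 7128\right)} = \frac{1}{-48 - -8727430} = \frac{1}{-48 + 8727430} = \frac{1}{8727382}$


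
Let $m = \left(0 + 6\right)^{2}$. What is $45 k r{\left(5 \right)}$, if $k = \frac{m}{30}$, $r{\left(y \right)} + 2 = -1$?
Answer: $-162$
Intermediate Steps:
$m = 36$ ($m = 6^{2} = 36$)
$r{\left(y \right)} = -3$ ($r{\left(y \right)} = -2 - 1 = -3$)
$k = \frac{6}{5}$ ($k = \frac{36}{30} = 36 \cdot \frac{1}{30} = \frac{6}{5} \approx 1.2$)
$45 k r{\left(5 \right)} = 45 \cdot \frac{6}{5} \left(-3\right) = 54 \left(-3\right) = -162$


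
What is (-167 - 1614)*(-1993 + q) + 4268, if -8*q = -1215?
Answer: 26266493/8 ≈ 3.2833e+6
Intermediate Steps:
q = 1215/8 (q = -⅛*(-1215) = 1215/8 ≈ 151.88)
(-167 - 1614)*(-1993 + q) + 4268 = (-167 - 1614)*(-1993 + 1215/8) + 4268 = -1781*(-14729/8) + 4268 = 26232349/8 + 4268 = 26266493/8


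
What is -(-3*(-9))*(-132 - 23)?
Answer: 4185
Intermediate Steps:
-(-3*(-9))*(-132 - 23) = -27*(-155) = -1*(-4185) = 4185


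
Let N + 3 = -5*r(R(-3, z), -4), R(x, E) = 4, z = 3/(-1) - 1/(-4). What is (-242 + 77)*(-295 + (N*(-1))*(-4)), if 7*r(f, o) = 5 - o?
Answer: 384285/7 ≈ 54898.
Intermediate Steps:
z = -11/4 (z = 3*(-1) - 1*(-1/4) = -3 + 1/4 = -11/4 ≈ -2.7500)
r(f, o) = 5/7 - o/7 (r(f, o) = (5 - o)/7 = 5/7 - o/7)
N = -66/7 (N = -3 - 5*(5/7 - 1/7*(-4)) = -3 - 5*(5/7 + 4/7) = -3 - 5*9/7 = -3 - 45/7 = -66/7 ≈ -9.4286)
(-242 + 77)*(-295 + (N*(-1))*(-4)) = (-242 + 77)*(-295 - 66/7*(-1)*(-4)) = -165*(-295 + (66/7)*(-4)) = -165*(-295 - 264/7) = -165*(-2329/7) = 384285/7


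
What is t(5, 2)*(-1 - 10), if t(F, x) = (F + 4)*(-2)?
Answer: 198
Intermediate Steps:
t(F, x) = -8 - 2*F (t(F, x) = (4 + F)*(-2) = -8 - 2*F)
t(5, 2)*(-1 - 10) = (-8 - 2*5)*(-1 - 10) = (-8 - 10)*(-11) = -18*(-11) = 198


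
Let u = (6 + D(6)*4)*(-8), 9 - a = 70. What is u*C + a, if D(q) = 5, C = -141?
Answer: 29267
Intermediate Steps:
a = -61 (a = 9 - 1*70 = 9 - 70 = -61)
u = -208 (u = (6 + 5*4)*(-8) = (6 + 20)*(-8) = 26*(-8) = -208)
u*C + a = -208*(-141) - 61 = 29328 - 61 = 29267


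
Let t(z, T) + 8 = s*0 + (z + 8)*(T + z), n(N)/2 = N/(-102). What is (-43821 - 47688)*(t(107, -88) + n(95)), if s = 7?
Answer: -3383758796/17 ≈ -1.9904e+8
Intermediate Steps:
n(N) = -N/51 (n(N) = 2*(N/(-102)) = 2*(N*(-1/102)) = 2*(-N/102) = -N/51)
t(z, T) = -8 + (8 + z)*(T + z) (t(z, T) = -8 + (7*0 + (z + 8)*(T + z)) = -8 + (0 + (8 + z)*(T + z)) = -8 + (8 + z)*(T + z))
(-43821 - 47688)*(t(107, -88) + n(95)) = (-43821 - 47688)*((-8 + 107**2 + 8*(-88) + 8*107 - 88*107) - 1/51*95) = -91509*((-8 + 11449 - 704 + 856 - 9416) - 95/51) = -91509*(2177 - 95/51) = -91509*110932/51 = -3383758796/17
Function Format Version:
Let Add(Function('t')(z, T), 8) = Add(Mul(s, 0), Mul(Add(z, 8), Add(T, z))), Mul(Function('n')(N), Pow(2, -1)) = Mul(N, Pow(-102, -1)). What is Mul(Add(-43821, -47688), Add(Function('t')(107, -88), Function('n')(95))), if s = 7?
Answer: Rational(-3383758796, 17) ≈ -1.9904e+8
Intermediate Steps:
Function('n')(N) = Mul(Rational(-1, 51), N) (Function('n')(N) = Mul(2, Mul(N, Pow(-102, -1))) = Mul(2, Mul(N, Rational(-1, 102))) = Mul(2, Mul(Rational(-1, 102), N)) = Mul(Rational(-1, 51), N))
Function('t')(z, T) = Add(-8, Mul(Add(8, z), Add(T, z))) (Function('t')(z, T) = Add(-8, Add(Mul(7, 0), Mul(Add(z, 8), Add(T, z)))) = Add(-8, Add(0, Mul(Add(8, z), Add(T, z)))) = Add(-8, Mul(Add(8, z), Add(T, z))))
Mul(Add(-43821, -47688), Add(Function('t')(107, -88), Function('n')(95))) = Mul(Add(-43821, -47688), Add(Add(-8, Pow(107, 2), Mul(8, -88), Mul(8, 107), Mul(-88, 107)), Mul(Rational(-1, 51), 95))) = Mul(-91509, Add(Add(-8, 11449, -704, 856, -9416), Rational(-95, 51))) = Mul(-91509, Add(2177, Rational(-95, 51))) = Mul(-91509, Rational(110932, 51)) = Rational(-3383758796, 17)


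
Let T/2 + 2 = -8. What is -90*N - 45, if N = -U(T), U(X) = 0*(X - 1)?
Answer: -45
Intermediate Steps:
T = -20 (T = -4 + 2*(-8) = -4 - 16 = -20)
U(X) = 0 (U(X) = 0*(-1 + X) = 0)
N = 0 (N = -1*0 = 0)
-90*N - 45 = -90*0 - 45 = 0 - 45 = -45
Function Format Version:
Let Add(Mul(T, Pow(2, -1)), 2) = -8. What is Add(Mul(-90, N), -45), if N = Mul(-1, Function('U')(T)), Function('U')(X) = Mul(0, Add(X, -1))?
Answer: -45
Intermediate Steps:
T = -20 (T = Add(-4, Mul(2, -8)) = Add(-4, -16) = -20)
Function('U')(X) = 0 (Function('U')(X) = Mul(0, Add(-1, X)) = 0)
N = 0 (N = Mul(-1, 0) = 0)
Add(Mul(-90, N), -45) = Add(Mul(-90, 0), -45) = Add(0, -45) = -45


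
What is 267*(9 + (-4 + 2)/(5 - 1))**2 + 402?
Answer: 78771/4 ≈ 19693.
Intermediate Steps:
267*(9 + (-4 + 2)/(5 - 1))**2 + 402 = 267*(9 - 2/4)**2 + 402 = 267*(9 - 2*1/4)**2 + 402 = 267*(9 - 1/2)**2 + 402 = 267*(17/2)**2 + 402 = 267*(289/4) + 402 = 77163/4 + 402 = 78771/4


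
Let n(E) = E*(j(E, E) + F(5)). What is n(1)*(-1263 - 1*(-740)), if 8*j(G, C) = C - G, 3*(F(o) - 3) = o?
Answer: -7322/3 ≈ -2440.7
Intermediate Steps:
F(o) = 3 + o/3
j(G, C) = -G/8 + C/8 (j(G, C) = (C - G)/8 = -G/8 + C/8)
n(E) = 14*E/3 (n(E) = E*((-E/8 + E/8) + (3 + (1/3)*5)) = E*(0 + (3 + 5/3)) = E*(0 + 14/3) = E*(14/3) = 14*E/3)
n(1)*(-1263 - 1*(-740)) = ((14/3)*1)*(-1263 - 1*(-740)) = 14*(-1263 + 740)/3 = (14/3)*(-523) = -7322/3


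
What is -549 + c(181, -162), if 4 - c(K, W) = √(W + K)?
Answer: -545 - √19 ≈ -549.36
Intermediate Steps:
c(K, W) = 4 - √(K + W) (c(K, W) = 4 - √(W + K) = 4 - √(K + W))
-549 + c(181, -162) = -549 + (4 - √(181 - 162)) = -549 + (4 - √19) = -545 - √19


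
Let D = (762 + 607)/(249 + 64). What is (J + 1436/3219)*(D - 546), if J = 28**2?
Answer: -428083102828/1007547 ≈ -4.2488e+5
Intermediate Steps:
D = 1369/313 ≈ 4.3738
J = 784
(J + 1436/3219)*(D - 546) = (784 + 1436/3219)*(1369/313 - 546) = (784 + 1436*(1/3219))*(-169529/313) = (784 + 1436/3219)*(-169529/313) = (2525132/3219)*(-169529/313) = -428083102828/1007547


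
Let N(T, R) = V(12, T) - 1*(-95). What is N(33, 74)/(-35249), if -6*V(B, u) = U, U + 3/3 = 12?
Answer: -559/211494 ≈ -0.0026431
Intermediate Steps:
U = 11 (U = -1 + 12 = 11)
V(B, u) = -11/6 (V(B, u) = -⅙*11 = -11/6)
N(T, R) = 559/6 (N(T, R) = -11/6 - 1*(-95) = -11/6 + 95 = 559/6)
N(33, 74)/(-35249) = (559/6)/(-35249) = (559/6)*(-1/35249) = -559/211494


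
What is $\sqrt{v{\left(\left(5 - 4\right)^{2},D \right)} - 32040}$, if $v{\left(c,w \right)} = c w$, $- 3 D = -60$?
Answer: $2 i \sqrt{8005} \approx 178.94 i$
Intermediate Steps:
$D = 20$ ($D = \left(- \frac{1}{3}\right) \left(-60\right) = 20$)
$\sqrt{v{\left(\left(5 - 4\right)^{2},D \right)} - 32040} = \sqrt{\left(5 - 4\right)^{2} \cdot 20 - 32040} = \sqrt{1^{2} \cdot 20 - 32040} = \sqrt{1 \cdot 20 - 32040} = \sqrt{20 - 32040} = \sqrt{-32020} = 2 i \sqrt{8005}$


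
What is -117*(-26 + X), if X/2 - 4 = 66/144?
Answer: 7995/4 ≈ 1998.8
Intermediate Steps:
X = 107/12 (X = 8 + 2*(66/144) = 8 + 2*(66*(1/144)) = 8 + 2*(11/24) = 8 + 11/12 = 107/12 ≈ 8.9167)
-117*(-26 + X) = -117*(-26 + 107/12) = -117*(-205/12) = 7995/4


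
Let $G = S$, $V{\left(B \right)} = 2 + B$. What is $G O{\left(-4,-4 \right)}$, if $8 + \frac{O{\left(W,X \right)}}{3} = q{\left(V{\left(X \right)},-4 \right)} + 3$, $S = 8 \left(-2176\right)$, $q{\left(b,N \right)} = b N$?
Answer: $-156672$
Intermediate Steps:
$q{\left(b,N \right)} = N b$
$S = -17408$
$G = -17408$
$O{\left(W,X \right)} = -39 - 12 X$ ($O{\left(W,X \right)} = -24 + 3 \left(- 4 \left(2 + X\right) + 3\right) = -24 + 3 \left(\left(-8 - 4 X\right) + 3\right) = -24 + 3 \left(-5 - 4 X\right) = -24 - \left(15 + 12 X\right) = -39 - 12 X$)
$G O{\left(-4,-4 \right)} = - 17408 \left(-39 - -48\right) = - 17408 \left(-39 + 48\right) = \left(-17408\right) 9 = -156672$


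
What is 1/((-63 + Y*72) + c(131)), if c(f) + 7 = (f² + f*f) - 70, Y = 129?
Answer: 1/43470 ≈ 2.3004e-5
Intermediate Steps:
c(f) = -77 + 2*f² (c(f) = -7 + ((f² + f*f) - 70) = -7 + ((f² + f²) - 70) = -7 + (2*f² - 70) = -7 + (-70 + 2*f²) = -77 + 2*f²)
1/((-63 + Y*72) + c(131)) = 1/((-63 + 129*72) + (-77 + 2*131²)) = 1/((-63 + 9288) + (-77 + 2*17161)) = 1/(9225 + (-77 + 34322)) = 1/(9225 + 34245) = 1/43470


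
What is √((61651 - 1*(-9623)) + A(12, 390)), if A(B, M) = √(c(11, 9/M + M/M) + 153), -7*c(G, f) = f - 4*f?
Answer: √(1204530600 + 130*√2593110)/130 ≈ 267.00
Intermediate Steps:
c(G, f) = 3*f/7 (c(G, f) = -(f - 4*f)/7 = -(-3)*f/7 = 3*f/7)
A(B, M) = √(1074/7 + 27/(7*M)) (A(B, M) = √(3*(9/M + M/M)/7 + 153) = √(3*(9/M + 1)/7 + 153) = √(3*(1 + 9/M)/7 + 153) = √((3/7 + 27/(7*M)) + 153) = √(1074/7 + 27/(7*M)))
√((61651 - 1*(-9623)) + A(12, 390)) = √((61651 - 1*(-9623)) + √(7518 + 189/390)/7) = √((61651 + 9623) + √(7518 + 189*(1/390))/7) = √(71274 + √(7518 + 63/130)/7) = √(71274 + √(977403/130)/7) = √(71274 + (7*√2593110/130)/7) = √(71274 + √2593110/130)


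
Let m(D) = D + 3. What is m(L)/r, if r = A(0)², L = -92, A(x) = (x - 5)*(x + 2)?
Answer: -89/100 ≈ -0.89000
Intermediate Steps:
A(x) = (-5 + x)*(2 + x)
r = 100 (r = (-10 + 0² - 3*0)² = (-10 + 0 + 0)² = (-10)² = 100)
m(D) = 3 + D
m(L)/r = (3 - 92)/100 = -89*1/100 = -89/100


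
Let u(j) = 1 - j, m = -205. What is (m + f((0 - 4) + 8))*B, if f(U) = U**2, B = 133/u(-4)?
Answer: -25137/5 ≈ -5027.4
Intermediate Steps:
B = 133/5 (B = 133/(1 - 1*(-4)) = 133/(1 + 4) = 133/5 ≈ 26.600)
(m + f((0 - 4) + 8))*B = (-205 + ((0 - 4) + 8)**2)*(133/5) = (-205 + (-4 + 8)**2)*(133/5) = (-205 + 4**2)*(133/5) = (-205 + 16)*(133/5) = -189*133/5 = -25137/5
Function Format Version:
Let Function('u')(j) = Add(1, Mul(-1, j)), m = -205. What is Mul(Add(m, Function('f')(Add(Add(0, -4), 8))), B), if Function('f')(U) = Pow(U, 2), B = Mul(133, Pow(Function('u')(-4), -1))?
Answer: Rational(-25137, 5) ≈ -5027.4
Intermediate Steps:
B = Rational(133, 5) (B = Mul(133, Pow(Add(1, Mul(-1, -4)), -1)) = Mul(133, Pow(Add(1, 4), -1)) = Mul(133, Pow(5, -1)) = Mul(133, Rational(1, 5)) = Rational(133, 5) ≈ 26.600)
Mul(Add(m, Function('f')(Add(Add(0, -4), 8))), B) = Mul(Add(-205, Pow(Add(Add(0, -4), 8), 2)), Rational(133, 5)) = Mul(Add(-205, Pow(Add(-4, 8), 2)), Rational(133, 5)) = Mul(Add(-205, Pow(4, 2)), Rational(133, 5)) = Mul(Add(-205, 16), Rational(133, 5)) = Mul(-189, Rational(133, 5)) = Rational(-25137, 5)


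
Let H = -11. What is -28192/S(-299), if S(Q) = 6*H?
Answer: 14096/33 ≈ 427.15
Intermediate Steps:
S(Q) = -66 (S(Q) = 6*(-11) = -66)
-28192/S(-299) = -28192/(-66) = -28192*(-1/66) = 14096/33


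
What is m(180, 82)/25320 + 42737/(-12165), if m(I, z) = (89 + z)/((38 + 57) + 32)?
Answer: -9161648431/2607884040 ≈ -3.5131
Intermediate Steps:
m(I, z) = 89/127 + z/127 (m(I, z) = (89 + z)/(95 + 32) = (89 + z)/127 = (89 + z)*(1/127) = 89/127 + z/127)
m(180, 82)/25320 + 42737/(-12165) = (89/127 + (1/127)*82)/25320 + 42737/(-12165) = (89/127 + 82/127)*(1/25320) + 42737*(-1/12165) = (171/127)*(1/25320) - 42737/12165 = 57/1071880 - 42737/12165 = -9161648431/2607884040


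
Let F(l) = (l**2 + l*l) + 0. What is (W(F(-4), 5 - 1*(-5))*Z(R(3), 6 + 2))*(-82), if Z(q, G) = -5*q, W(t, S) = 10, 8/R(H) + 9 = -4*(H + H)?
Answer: -32800/33 ≈ -993.94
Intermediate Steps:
R(H) = 8/(-9 - 8*H) (R(H) = 8/(-9 - 4*(H + H)) = 8/(-9 - 8*H))
F(l) = 2*l**2 (F(l) = (l**2 + l**2) + 0 = 2*l**2 + 0 = 2*l**2)
(W(F(-4), 5 - 1*(-5))*Z(R(3), 6 + 2))*(-82) = (10*(-(-40)/(9 + 8*3)))*(-82) = (10*(-(-40)/(9 + 24)))*(-82) = (10*(-(-40)/33))*(-82) = (10*(-5*(-8/33)))*(-82) = (10*(40/33))*(-82) = (400/33)*(-82) = -32800/33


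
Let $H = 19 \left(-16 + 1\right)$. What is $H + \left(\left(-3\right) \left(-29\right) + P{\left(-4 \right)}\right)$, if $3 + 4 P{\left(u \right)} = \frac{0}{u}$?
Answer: $- \frac{795}{4} \approx -198.75$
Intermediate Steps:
$P{\left(u \right)} = - \frac{3}{4}$ ($P{\left(u \right)} = - \frac{3}{4} + \frac{0 \frac{1}{u}}{4} = - \frac{3}{4} + \frac{1}{4} \cdot 0 = - \frac{3}{4} + 0 = - \frac{3}{4}$)
$H = -285$ ($H = 19 \left(-15\right) = -285$)
$H + \left(\left(-3\right) \left(-29\right) + P{\left(-4 \right)}\right) = -285 - - \frac{345}{4} = -285 + \left(87 - \frac{3}{4}\right) = -285 + \frac{345}{4} = - \frac{795}{4}$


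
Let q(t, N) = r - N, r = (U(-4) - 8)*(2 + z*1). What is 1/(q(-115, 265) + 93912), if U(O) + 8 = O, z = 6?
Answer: 1/93487 ≈ 1.0697e-5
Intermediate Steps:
U(O) = -8 + O
r = -160 (r = ((-8 - 4) - 8)*(2 + 6*1) = (-12 - 8)*(2 + 6) = -20*8 = -160)
q(t, N) = -160 - N
1/(q(-115, 265) + 93912) = 1/((-160 - 1*265) + 93912) = 1/((-160 - 265) + 93912) = 1/(-425 + 93912) = 1/93487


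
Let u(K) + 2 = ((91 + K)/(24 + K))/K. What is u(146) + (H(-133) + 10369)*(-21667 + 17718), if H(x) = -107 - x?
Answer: -1018857450503/24820 ≈ -4.1050e+7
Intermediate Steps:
u(K) = -2 + (91 + K)/(K*(24 + K)) (u(K) = -2 + ((91 + K)/(24 + K))/K = -2 + (91 + K)/(K*(24 + K)))
u(146) + (H(-133) + 10369)*(-21667 + 17718) = (91 - 47*146 - 2*146**2)/(146*(24 + 146)) + ((-107 - 1*(-133)) + 10369)*(-21667 + 17718) = (1/146)*(91 - 6862 - 2*21316)/170 + ((-107 + 133) + 10369)*(-3949) = (1/146)*(1/170)*(91 - 6862 - 42632) + (26 + 10369)*(-3949) = (1/146)*(1/170)*(-49403) + 10395*(-3949) = -49403/24820 - 41049855 = -1018857450503/24820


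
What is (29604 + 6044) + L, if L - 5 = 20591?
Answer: 56244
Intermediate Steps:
L = 20596 (L = 5 + 20591 = 20596)
(29604 + 6044) + L = (29604 + 6044) + 20596 = 35648 + 20596 = 56244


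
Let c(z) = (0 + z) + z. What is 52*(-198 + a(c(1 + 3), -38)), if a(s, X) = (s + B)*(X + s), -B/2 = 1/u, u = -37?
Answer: -845832/37 ≈ -22860.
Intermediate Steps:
B = 2/37 (B = -2/(-37) = -2*(-1/37) = 2/37 ≈ 0.054054)
c(z) = 2*z (c(z) = z + z = 2*z)
a(s, X) = (2/37 + s)*(X + s) (a(s, X) = (s + 2/37)*(X + s) = (2/37 + s)*(X + s))
52*(-198 + a(c(1 + 3), -38)) = 52*(-198 + ((2*(1 + 3))² + (2/37)*(-38) + 2*(2*(1 + 3))/37 - 76*(1 + 3))) = 52*(-198 + ((2*4)² - 76/37 + 2*(2*4)/37 - 76*4)) = 52*(-198 + (8² - 76/37 + (2/37)*8 - 38*8)) = 52*(-198 + (64 - 76/37 + 16/37 - 304)) = 52*(-198 - 8940/37) = 52*(-16266/37) = -845832/37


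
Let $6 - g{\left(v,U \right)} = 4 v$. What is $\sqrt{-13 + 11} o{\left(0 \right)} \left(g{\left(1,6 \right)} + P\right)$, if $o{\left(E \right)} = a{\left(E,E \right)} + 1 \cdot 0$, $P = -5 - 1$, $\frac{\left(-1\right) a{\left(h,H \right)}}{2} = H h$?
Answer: $0$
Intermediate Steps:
$a{\left(h,H \right)} = - 2 H h$
$P = -6$ ($P = -5 - 1 = -6$)
$g{\left(v,U \right)} = 6 - 4 v$
$o{\left(E \right)} = - 2 E^{2}$ ($o{\left(E \right)} = - 2 E E + 1 \cdot 0 = - 2 E^{2} + 0 = - 2 E^{2}$)
$\sqrt{-13 + 11} o{\left(0 \right)} \left(g{\left(1,6 \right)} + P\right) = \sqrt{-13 + 11} - 2 \cdot 0^{2} \left(\left(6 - 4\right) - 6\right) = \sqrt{-2} \left(-2\right) 0 \left(\left(6 - 4\right) - 6\right) = i \sqrt{2} \cdot 0 \left(2 - 6\right) = i \sqrt{2} \cdot 0 \left(-4\right) = i \sqrt{2} \cdot 0 = 0$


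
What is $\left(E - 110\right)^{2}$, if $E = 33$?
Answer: $5929$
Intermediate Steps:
$\left(E - 110\right)^{2} = \left(33 - 110\right)^{2} = \left(-77\right)^{2} = 5929$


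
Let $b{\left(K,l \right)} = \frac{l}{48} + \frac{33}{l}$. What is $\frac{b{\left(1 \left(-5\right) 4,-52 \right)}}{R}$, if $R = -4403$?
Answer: $\frac{67}{171717} \approx 0.00039018$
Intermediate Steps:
$b{\left(K,l \right)} = \frac{33}{l} + \frac{l}{48}$ ($b{\left(K,l \right)} = l \frac{1}{48} + \frac{33}{l} = \frac{l}{48} + \frac{33}{l} = \frac{33}{l} + \frac{l}{48}$)
$\frac{b{\left(1 \left(-5\right) 4,-52 \right)}}{R} = \frac{\frac{33}{-52} + \frac{1}{48} \left(-52\right)}{-4403} = \left(33 \left(- \frac{1}{52}\right) - \frac{13}{12}\right) \left(- \frac{1}{4403}\right) = \left(- \frac{33}{52} - \frac{13}{12}\right) \left(- \frac{1}{4403}\right) = \left(- \frac{67}{39}\right) \left(- \frac{1}{4403}\right) = \frac{67}{171717}$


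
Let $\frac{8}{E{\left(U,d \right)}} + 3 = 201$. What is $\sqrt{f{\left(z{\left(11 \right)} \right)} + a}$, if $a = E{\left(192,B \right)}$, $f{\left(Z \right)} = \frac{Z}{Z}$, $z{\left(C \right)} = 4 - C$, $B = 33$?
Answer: $\frac{\sqrt{1133}}{33} \approx 1.02$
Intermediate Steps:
$E{\left(U,d \right)} = \frac{4}{99}$ ($E{\left(U,d \right)} = \frac{8}{-3 + 201} = \frac{8}{198} = 8 \cdot \frac{1}{198} = \frac{4}{99}$)
$f{\left(Z \right)} = 1$
$a = \frac{4}{99} \approx 0.040404$
$\sqrt{f{\left(z{\left(11 \right)} \right)} + a} = \sqrt{1 + \frac{4}{99}} = \sqrt{\frac{103}{99}} = \frac{\sqrt{1133}}{33}$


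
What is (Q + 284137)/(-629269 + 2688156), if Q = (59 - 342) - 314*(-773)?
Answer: 526576/2058887 ≈ 0.25576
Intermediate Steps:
Q = 242439 (Q = -283 + 242722 = 242439)
(Q + 284137)/(-629269 + 2688156) = (242439 + 284137)/(-629269 + 2688156) = 526576/2058887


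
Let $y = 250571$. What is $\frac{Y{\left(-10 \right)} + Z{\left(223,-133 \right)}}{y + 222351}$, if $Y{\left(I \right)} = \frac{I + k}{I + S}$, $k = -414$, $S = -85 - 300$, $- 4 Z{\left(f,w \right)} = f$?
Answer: $- \frac{86389}{747216760} \approx -0.00011561$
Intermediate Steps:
$Z{\left(f,w \right)} = - \frac{f}{4}$
$S = -385$
$Y{\left(I \right)} = \frac{-414 + I}{-385 + I}$ ($Y{\left(I \right)} = \frac{I - 414}{I - 385} = \frac{-414 + I}{-385 + I}$)
$\frac{Y{\left(-10 \right)} + Z{\left(223,-133 \right)}}{y + 222351} = \frac{\frac{-414 - 10}{-385 - 10} - \frac{223}{4}}{250571 + 222351} = \frac{\frac{1}{-395} \left(-424\right) - \frac{223}{4}}{472922} = \left(\left(- \frac{1}{395}\right) \left(-424\right) - \frac{223}{4}\right) \frac{1}{472922} = \left(\frac{424}{395} - \frac{223}{4}\right) \frac{1}{472922} = \left(- \frac{86389}{1580}\right) \frac{1}{472922} = - \frac{86389}{747216760}$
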